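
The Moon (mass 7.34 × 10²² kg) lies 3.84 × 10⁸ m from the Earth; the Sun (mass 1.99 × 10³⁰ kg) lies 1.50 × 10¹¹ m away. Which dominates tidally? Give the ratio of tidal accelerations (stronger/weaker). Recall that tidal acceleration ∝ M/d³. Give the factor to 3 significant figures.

The Moon, by a factor of ≈ 2.20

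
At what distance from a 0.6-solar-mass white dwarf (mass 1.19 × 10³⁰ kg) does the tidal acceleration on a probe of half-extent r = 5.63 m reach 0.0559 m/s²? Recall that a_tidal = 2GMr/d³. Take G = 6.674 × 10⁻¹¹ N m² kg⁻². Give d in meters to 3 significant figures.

2GMr/d³ = a_tidal  ⇒  d = (2GMr / a_tidal)^(1/3)
d = (2 × 6.674×10⁻¹¹ × (1.19 × 10³⁰) × (5.63) / (0.0559))^(1/3)
  = 2.52 × 10⁷ m

2.52 × 10⁷ m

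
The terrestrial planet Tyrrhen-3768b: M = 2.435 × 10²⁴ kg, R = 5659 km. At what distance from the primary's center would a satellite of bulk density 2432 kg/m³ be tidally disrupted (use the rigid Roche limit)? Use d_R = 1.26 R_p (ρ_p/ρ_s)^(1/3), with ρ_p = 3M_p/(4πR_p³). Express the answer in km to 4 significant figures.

ρ_p = 3M_p/(4πR_p³) = 3 × (2.435 × 10²⁴) / (4π × (5.659 × 10⁶ m)³) = 3208 kg/m³
d_R = 1.26 × 5659 km × (3208/2432)^(1/3)
    = 7820 km

7820 km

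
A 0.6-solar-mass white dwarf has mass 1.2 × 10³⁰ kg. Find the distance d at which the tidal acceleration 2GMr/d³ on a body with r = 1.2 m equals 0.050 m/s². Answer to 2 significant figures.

1.6 × 10⁷ m

2GMr/d³ = a_tidal  ⇒  d = (2GMr / a_tidal)^(1/3)
d = (2 × 6.674×10⁻¹¹ × (1.2 × 10³⁰) × (1.2) / (0.050))^(1/3)
  = 1.6 × 10⁷ m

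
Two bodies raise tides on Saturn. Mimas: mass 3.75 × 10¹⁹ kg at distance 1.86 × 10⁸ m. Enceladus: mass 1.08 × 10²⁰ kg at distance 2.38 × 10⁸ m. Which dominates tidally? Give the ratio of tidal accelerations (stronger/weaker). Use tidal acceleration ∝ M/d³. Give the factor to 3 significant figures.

Tidal acceleration ∝ M/d³, so compare M/d³ for each.
Mimas: (3.75 × 10¹⁹) / (1.86 × 10⁸)³ = 5.828 × 10⁻⁶
Enceladus: (1.08 × 10²⁰) / (2.38 × 10⁸)³ = 8.011 × 10⁻⁶
Ratio (larger/smaller) = 1.37

Enceladus, by a factor of ≈ 1.37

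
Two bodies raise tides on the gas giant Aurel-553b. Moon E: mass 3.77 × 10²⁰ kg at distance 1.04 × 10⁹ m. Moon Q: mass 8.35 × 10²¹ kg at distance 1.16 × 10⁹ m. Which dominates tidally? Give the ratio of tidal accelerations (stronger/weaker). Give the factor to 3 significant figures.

Tidal acceleration ∝ M/d³, so compare M/d³ for each.
Moon E: (3.77 × 10²⁰) / (1.04 × 10⁹)³ = 3.352 × 10⁻⁷
Moon Q: (8.35 × 10²¹) / (1.16 × 10⁹)³ = 5.349 × 10⁻⁶
Ratio (larger/smaller) = 16.0

Moon Q, by a factor of ≈ 16.0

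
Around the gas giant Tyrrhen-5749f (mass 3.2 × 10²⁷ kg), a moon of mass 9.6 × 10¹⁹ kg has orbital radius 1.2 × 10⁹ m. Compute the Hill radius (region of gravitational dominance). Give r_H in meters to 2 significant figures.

r_H ≈ a (m/3M)^(1/3)
    = (1.2 × 10⁹) × (9.6 × 10¹⁹ / (3 × 3.2 × 10²⁷))^(1/3)
    = 2.6 × 10⁶ m

2.6 × 10⁶ m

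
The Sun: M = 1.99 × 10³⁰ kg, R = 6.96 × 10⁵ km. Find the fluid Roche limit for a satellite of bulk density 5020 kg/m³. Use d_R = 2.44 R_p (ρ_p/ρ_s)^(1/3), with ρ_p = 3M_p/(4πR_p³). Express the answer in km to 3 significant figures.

ρ_p = 3M_p/(4πR_p³) = 3 × (1.99 × 10³⁰) / (4π × (6.96 × 10⁸ m)³) = 1410 kg/m³
d_R = 2.44 × 6.96 × 10⁵ km × (1410/5020)^(1/3)
    = 1.11 × 10⁶ km

1.11 × 10⁶ km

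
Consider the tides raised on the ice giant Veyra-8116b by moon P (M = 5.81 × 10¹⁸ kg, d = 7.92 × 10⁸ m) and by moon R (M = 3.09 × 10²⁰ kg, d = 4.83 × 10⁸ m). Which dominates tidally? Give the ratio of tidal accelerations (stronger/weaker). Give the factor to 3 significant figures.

Tidal acceleration ∝ M/d³, so compare M/d³ for each.
Moon P: (5.81 × 10¹⁸) / (7.92 × 10⁸)³ = 1.170 × 10⁻⁸
Moon R: (3.09 × 10²⁰) / (4.83 × 10⁸)³ = 2.742 × 10⁻⁶
Ratio (larger/smaller) = 234

Moon R, by a factor of ≈ 234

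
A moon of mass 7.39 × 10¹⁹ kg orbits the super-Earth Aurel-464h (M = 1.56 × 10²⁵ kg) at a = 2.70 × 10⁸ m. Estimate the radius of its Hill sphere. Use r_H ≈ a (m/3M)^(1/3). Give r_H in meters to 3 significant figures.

r_H ≈ a (m/3M)^(1/3)
    = (2.70 × 10⁸) × (7.39 × 10¹⁹ / (3 × 1.56 × 10²⁵))^(1/3)
    = 3.14 × 10⁶ m

3.14 × 10⁶ m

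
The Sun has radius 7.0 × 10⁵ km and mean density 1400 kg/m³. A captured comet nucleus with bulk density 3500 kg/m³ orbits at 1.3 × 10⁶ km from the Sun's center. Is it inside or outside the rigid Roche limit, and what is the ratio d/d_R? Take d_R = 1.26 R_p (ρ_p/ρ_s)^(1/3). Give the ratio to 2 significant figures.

outside; d/d_R ≈ 2.0

d_R = 1.26 × (7.0 × 10⁵ km) × (1400/3500)^(1/3) = 6.499 × 10⁵ km
d/d_R = (1.3 × 10⁶) / (6.499 × 10⁵) = 2.0
Since d/d_R > 1, the body is outside the Roche limit.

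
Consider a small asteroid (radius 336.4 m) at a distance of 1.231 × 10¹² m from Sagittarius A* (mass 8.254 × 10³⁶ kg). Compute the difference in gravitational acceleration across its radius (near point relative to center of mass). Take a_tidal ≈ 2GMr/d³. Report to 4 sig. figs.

Differencing GM/(d−r)² and GM/d² to first order in r/d gives 2GMr/d³.
a_tidal = 2GMr/d³
        = 2 × (6.674 × 10⁻¹¹) × (8.254 × 10³⁶) × (336.4) / (1.231 × 10¹²)³
        = 1.987 × 10⁻⁷ m/s²

1.987 × 10⁻⁷ m/s²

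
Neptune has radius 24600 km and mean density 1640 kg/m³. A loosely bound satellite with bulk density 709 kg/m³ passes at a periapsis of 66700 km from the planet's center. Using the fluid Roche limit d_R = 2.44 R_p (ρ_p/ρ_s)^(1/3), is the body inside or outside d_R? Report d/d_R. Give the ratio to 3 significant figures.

d_R = 2.44 × (24600 km) × (1640/709)^(1/3) = 79380 km
d/d_R = (66700) / (79380) = 0.840
Since d/d_R < 1, the body is inside the Roche limit.

inside; d/d_R ≈ 0.840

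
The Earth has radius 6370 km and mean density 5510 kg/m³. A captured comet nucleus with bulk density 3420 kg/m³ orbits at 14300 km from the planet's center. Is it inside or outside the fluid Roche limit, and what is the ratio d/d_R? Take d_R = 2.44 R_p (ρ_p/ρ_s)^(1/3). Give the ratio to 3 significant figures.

d_R = 2.44 × (6370 km) × (5510/3420)^(1/3) = 18220 km
d/d_R = (14300) / (18220) = 0.785
Since d/d_R < 1, the body is inside the Roche limit.

inside; d/d_R ≈ 0.785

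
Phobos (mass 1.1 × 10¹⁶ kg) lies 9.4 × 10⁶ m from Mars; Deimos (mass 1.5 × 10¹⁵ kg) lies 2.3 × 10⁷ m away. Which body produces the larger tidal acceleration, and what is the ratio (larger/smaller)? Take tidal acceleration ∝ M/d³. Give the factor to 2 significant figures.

Phobos, by a factor of ≈ 110

The tide-raising term goes as M/d³ (the gradient of a 1/d² field).
Phobos: (1.1 × 10¹⁶) / (9.4 × 10⁶)³ = 1.324 × 10⁻⁵
Deimos: (1.5 × 10¹⁵) / (2.3 × 10⁷)³ = 1.233 × 10⁻⁷
Ratio (larger/smaller) = 110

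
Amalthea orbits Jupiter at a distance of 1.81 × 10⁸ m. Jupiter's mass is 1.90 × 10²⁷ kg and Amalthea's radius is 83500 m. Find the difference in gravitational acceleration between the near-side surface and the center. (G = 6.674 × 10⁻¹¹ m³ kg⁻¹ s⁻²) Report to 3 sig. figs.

a_tidal = 2GMr/d³
        = 2 × (6.674 × 10⁻¹¹) × (1.90 × 10²⁷) × (83500) / (1.81 × 10⁸)³
        = 3.57 × 10⁻³ m/s²

3.57 × 10⁻³ m/s²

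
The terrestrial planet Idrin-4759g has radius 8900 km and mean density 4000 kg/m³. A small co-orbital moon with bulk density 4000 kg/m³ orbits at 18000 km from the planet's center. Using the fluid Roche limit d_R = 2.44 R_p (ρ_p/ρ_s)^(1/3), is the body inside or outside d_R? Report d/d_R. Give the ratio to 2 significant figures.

d_R = 2.44 × (8900 km) × (4000/4000)^(1/3) = 21720 km
d/d_R = (18000) / (21720) = 0.83
Since d/d_R < 1, the body is inside the Roche limit.

inside; d/d_R ≈ 0.83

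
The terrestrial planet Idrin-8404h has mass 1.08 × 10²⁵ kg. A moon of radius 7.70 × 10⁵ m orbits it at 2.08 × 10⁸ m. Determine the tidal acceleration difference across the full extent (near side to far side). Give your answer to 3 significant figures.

Near-to-far spans 2r, so the tidal difference is twice the near-to-center value: 4GMr/d³.
Δa = 4GMr/d³
   = 4 × (6.674 × 10⁻¹¹) × (1.08 × 10²⁵) × (7.70 × 10⁵) / (2.08 × 10⁸)³
   = 2.47 × 10⁻⁴ m/s²

2.47 × 10⁻⁴ m/s²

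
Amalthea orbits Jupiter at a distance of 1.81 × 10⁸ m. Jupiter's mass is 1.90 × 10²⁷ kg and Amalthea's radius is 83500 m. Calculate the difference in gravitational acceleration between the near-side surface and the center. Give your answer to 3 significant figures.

Δg = 2GMr/d³
   = 2 × (6.674 × 10⁻¹¹) × (1.90 × 10²⁷) × (83500) / (1.81 × 10⁸)³
   = 3.57 × 10⁻³ m/s²

3.57 × 10⁻³ m/s²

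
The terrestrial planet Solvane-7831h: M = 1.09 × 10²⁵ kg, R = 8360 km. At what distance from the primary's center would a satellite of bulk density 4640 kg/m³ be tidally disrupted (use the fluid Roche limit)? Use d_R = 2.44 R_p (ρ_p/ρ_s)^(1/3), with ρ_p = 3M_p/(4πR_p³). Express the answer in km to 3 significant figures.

20100 km

ρ_p = 3M_p/(4πR_p³) = 3 × (1.09 × 10²⁵) / (4π × (8.36 × 10⁶ m)³) = 4450 kg/m³
d_R = 2.44 × 8360 km × (4450/4640)^(1/3)
    = 20100 km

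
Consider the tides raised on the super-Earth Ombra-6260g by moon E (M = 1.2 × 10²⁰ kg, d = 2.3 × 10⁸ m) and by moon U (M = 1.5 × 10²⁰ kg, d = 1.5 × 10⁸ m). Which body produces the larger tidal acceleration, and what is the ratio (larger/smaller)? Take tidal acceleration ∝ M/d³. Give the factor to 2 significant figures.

Tidal acceleration ∝ M/d³, so compare M/d³ for each.
Moon E: (1.2 × 10²⁰) / (2.3 × 10⁸)³ = 9.863 × 10⁻⁶
Moon U: (1.5 × 10²⁰) / (1.5 × 10⁸)³ = 4.444 × 10⁻⁵
Ratio (larger/smaller) = 4.5

Moon U, by a factor of ≈ 4.5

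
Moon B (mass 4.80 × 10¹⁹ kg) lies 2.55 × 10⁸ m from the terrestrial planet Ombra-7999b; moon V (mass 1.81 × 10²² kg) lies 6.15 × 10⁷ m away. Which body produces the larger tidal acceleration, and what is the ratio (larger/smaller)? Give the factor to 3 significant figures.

Compare M/d³ for the two perturbers:
Moon B: (4.80 × 10¹⁹) / (2.55 × 10⁸)³ = 2.895 × 10⁻⁶
Moon V: (1.81 × 10²²) / (6.15 × 10⁷)³ = 7.781 × 10⁻²
Ratio (larger/smaller) = 26900

Moon V, by a factor of ≈ 26900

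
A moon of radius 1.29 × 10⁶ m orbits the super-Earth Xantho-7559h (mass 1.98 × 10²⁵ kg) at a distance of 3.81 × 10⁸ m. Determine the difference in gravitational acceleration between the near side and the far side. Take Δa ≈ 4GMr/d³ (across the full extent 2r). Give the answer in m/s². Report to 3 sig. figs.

1.23 × 10⁻⁴ m/s²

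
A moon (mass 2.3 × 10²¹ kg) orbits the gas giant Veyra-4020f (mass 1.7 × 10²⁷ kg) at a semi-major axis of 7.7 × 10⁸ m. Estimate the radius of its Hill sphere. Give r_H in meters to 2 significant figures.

r_H ≈ a (m/3M)^(1/3)
    = (7.7 × 10⁸) × (2.3 × 10²¹ / (3 × 1.7 × 10²⁷))^(1/3)
    = 5.9 × 10⁶ m

5.9 × 10⁶ m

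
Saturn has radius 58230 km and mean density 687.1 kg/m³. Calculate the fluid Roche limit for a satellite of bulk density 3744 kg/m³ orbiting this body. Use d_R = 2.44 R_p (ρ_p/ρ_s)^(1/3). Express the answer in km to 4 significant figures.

80740 km

d_R = 2.44 × 58230 km × (687.1/3744)^(1/3)
    = 80740 km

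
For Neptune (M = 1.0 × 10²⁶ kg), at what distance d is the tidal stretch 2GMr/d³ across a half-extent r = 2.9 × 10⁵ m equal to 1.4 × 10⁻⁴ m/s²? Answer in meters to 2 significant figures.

3.0 × 10⁸ m

2GMr/d³ = a_tidal  ⇒  d = (2GMr / a_tidal)^(1/3)
d = (2 × 6.674×10⁻¹¹ × (1.0 × 10²⁶) × (2.9 × 10⁵) / (1.4 × 10⁻⁴))^(1/3)
  = 3.0 × 10⁸ m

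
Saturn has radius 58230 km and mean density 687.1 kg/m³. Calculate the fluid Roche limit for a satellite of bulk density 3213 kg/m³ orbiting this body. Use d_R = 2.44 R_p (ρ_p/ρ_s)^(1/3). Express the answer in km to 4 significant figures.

d_R = 2.44 × 58230 km × (687.1/3213)^(1/3)
    = 84960 km

84960 km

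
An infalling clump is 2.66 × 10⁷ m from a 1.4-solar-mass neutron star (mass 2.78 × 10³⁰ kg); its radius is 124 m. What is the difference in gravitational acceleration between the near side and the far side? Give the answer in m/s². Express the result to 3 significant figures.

4.89 m/s²

Δa = 4GMr/d³
   = 4 × (6.674 × 10⁻¹¹) × (2.78 × 10³⁰) × (124) / (2.66 × 10⁷)³
   = 4.89 m/s²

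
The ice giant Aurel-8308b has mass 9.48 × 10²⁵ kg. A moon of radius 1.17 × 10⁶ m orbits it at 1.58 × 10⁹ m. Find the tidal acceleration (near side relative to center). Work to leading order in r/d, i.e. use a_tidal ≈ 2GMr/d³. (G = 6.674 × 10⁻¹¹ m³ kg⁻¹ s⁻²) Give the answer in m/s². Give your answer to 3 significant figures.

3.75 × 10⁻⁶ m/s²

a_tidal = 2GMr/d³
        = 2 × (6.674 × 10⁻¹¹) × (9.48 × 10²⁵) × (1.17 × 10⁶) / (1.58 × 10⁹)³
        = 3.75 × 10⁻⁶ m/s²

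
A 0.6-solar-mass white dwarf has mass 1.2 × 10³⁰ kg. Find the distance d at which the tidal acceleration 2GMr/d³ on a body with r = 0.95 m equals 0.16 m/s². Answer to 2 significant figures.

2GMr/d³ = a_tidal  ⇒  d = (2GMr / a_tidal)^(1/3)
d = (2 × 6.674×10⁻¹¹ × (1.2 × 10³⁰) × (0.95) / (0.16))^(1/3)
  = 9.8 × 10⁶ m

9.8 × 10⁶ m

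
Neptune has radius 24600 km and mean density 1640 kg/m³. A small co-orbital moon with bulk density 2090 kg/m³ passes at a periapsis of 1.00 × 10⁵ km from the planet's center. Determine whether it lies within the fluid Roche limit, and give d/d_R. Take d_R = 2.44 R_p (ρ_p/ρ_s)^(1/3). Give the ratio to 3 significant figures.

outside; d/d_R ≈ 1.81

d_R = 2.44 × (24600 km) × (1640/2090)^(1/3) = 55360 km
d/d_R = (1.00 × 10⁵) / (55360) = 1.81
Since d/d_R > 1, the body is outside the Roche limit.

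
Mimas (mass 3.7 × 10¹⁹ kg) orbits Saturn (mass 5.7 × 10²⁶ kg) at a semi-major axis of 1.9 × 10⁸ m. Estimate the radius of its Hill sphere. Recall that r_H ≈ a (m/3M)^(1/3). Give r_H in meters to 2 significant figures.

r_H ≈ a (m/3M)^(1/3)
    = (1.9 × 10⁸) × (3.7 × 10¹⁹ / (3 × 5.7 × 10²⁶))^(1/3)
    = 5.3 × 10⁵ m

5.3 × 10⁵ m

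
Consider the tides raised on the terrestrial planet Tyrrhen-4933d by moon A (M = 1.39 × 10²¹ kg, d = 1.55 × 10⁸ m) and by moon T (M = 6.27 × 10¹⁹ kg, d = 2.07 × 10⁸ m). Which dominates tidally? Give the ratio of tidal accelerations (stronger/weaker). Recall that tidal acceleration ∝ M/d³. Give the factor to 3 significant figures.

Moon A, by a factor of ≈ 52.8

Compare M/d³ for the two perturbers:
Moon A: (1.39 × 10²¹) / (1.55 × 10⁸)³ = 3.733 × 10⁻⁴
Moon T: (6.27 × 10¹⁹) / (2.07 × 10⁸)³ = 7.069 × 10⁻⁶
Ratio (larger/smaller) = 52.8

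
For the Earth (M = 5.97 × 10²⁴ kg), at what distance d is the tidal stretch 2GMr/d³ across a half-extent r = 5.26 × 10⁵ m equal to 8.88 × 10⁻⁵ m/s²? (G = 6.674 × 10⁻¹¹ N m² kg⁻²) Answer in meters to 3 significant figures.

2GMr/d³ = a_tidal  ⇒  d = (2GMr / a_tidal)^(1/3)
d = (2 × 6.674×10⁻¹¹ × (5.97 × 10²⁴) × (5.26 × 10⁵) / (8.88 × 10⁻⁵))^(1/3)
  = 1.68 × 10⁸ m

1.68 × 10⁸ m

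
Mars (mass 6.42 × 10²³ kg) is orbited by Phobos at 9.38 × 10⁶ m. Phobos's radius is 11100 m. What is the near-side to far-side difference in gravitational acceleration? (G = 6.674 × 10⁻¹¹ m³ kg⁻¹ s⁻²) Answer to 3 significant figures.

a_tidal = 4GMr/d³
        = 4 × (6.674 × 10⁻¹¹) × (6.42 × 10²³) × (11100) / (9.38 × 10⁶)³
        = 2.31 × 10⁻³ m/s²

2.31 × 10⁻³ m/s²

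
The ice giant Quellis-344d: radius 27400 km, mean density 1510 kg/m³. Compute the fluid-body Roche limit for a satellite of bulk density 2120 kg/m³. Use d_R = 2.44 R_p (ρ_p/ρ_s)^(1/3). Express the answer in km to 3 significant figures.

d_R = 2.44 × 27400 km × (1510/2120)^(1/3)
    = 59700 km

59700 km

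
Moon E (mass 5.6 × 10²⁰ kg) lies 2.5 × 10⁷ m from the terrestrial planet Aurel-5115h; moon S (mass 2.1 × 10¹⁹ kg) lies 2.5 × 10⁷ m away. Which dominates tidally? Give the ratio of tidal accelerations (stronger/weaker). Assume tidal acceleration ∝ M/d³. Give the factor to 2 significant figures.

Compare M/d³ for the two perturbers:
Moon E: (5.6 × 10²⁰) / (2.5 × 10⁷)³ = 3.584 × 10⁻²
Moon S: (2.1 × 10¹⁹) / (2.5 × 10⁷)³ = 1.344 × 10⁻³
Ratio (larger/smaller) = 27

Moon E, by a factor of ≈ 27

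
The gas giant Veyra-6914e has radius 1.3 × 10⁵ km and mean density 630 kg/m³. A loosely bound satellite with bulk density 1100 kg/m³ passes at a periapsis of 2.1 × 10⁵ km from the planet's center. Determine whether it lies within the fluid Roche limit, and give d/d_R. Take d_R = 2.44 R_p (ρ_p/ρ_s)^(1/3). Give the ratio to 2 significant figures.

d_R = 2.44 × (1.3 × 10⁵ km) × (630/1100)^(1/3) = 2.634 × 10⁵ km
d/d_R = (2.1 × 10⁵) / (2.634 × 10⁵) = 0.80
Since d/d_R < 1, the body is inside the Roche limit.

inside; d/d_R ≈ 0.80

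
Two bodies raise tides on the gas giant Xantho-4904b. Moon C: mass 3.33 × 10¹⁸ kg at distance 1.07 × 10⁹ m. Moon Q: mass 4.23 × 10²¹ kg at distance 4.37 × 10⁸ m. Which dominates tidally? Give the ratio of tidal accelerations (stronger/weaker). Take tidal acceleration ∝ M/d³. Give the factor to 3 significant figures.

Moon Q, by a factor of ≈ 18600

Compare M/d³ for the two perturbers:
Moon C: (3.33 × 10¹⁸) / (1.07 × 10⁹)³ = 2.718 × 10⁻⁹
Moon Q: (4.23 × 10²¹) / (4.37 × 10⁸)³ = 5.069 × 10⁻⁵
Ratio (larger/smaller) = 18600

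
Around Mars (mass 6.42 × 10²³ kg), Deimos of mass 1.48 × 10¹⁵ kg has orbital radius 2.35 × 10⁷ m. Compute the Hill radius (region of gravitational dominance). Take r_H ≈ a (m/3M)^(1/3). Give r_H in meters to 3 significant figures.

r_H ≈ a (m/3M)^(1/3)
    = (2.35 × 10⁷) × (1.48 × 10¹⁵ / (3 × 6.42 × 10²³))^(1/3)
    = 2.15 × 10⁴ m

2.15 × 10⁴ m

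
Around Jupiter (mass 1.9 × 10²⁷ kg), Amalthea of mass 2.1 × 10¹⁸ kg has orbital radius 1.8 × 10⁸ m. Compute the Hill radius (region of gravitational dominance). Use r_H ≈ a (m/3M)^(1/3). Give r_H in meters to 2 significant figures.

1.3 × 10⁵ m

r_H ≈ a (m/3M)^(1/3)
    = (1.8 × 10⁸) × (2.1 × 10¹⁸ / (3 × 1.9 × 10²⁷))^(1/3)
    = 1.3 × 10⁵ m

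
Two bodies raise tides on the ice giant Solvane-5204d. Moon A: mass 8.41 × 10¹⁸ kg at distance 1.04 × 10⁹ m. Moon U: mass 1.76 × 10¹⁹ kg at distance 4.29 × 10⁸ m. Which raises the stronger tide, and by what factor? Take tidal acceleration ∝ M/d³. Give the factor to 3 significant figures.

Tidal acceleration ∝ M/d³, so compare M/d³ for each.
Moon A: (8.41 × 10¹⁸) / (1.04 × 10⁹)³ = 7.476 × 10⁻⁹
Moon U: (1.76 × 10¹⁹) / (4.29 × 10⁸)³ = 2.229 × 10⁻⁷
Ratio (larger/smaller) = 29.8

Moon U, by a factor of ≈ 29.8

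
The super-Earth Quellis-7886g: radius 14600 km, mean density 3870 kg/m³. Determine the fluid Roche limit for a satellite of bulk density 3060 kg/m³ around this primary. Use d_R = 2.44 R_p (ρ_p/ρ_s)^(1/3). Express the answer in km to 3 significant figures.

38500 km

d_R = 2.44 × 14600 km × (3870/3060)^(1/3)
    = 38500 km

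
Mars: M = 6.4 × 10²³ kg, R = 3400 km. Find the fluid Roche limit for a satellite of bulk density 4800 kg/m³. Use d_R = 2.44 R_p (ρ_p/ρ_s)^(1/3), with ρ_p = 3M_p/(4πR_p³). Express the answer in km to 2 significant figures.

7700 km

ρ_p = 3M_p/(4πR_p³) = 3 × (6.4 × 10²³) / (4π × (3.4 × 10⁶ m)³) = 3900 kg/m³
d_R = 2.44 × 3400 km × (3900/4800)^(1/3)
    = 7700 km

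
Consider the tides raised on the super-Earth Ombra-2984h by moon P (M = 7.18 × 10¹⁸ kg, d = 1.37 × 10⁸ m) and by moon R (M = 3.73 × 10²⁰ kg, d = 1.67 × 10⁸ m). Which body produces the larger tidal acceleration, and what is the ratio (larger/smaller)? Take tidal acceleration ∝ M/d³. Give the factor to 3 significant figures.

Moon R, by a factor of ≈ 28.7

Tidal acceleration ∝ M/d³, so compare M/d³ for each.
Moon P: (7.18 × 10¹⁸) / (1.37 × 10⁸)³ = 2.792 × 10⁻⁶
Moon R: (3.73 × 10²⁰) / (1.67 × 10⁸)³ = 8.009 × 10⁻⁵
Ratio (larger/smaller) = 28.7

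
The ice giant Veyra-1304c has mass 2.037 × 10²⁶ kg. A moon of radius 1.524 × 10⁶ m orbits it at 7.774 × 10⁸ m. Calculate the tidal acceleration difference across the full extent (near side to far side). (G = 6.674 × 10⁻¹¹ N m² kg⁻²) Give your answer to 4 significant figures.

The field gradient is 2GM/d³; across the full diameter 2r the difference is 4GMr/d³.
a_tidal = 4GMr/d³
        = 4 × (6.674 × 10⁻¹¹) × (2.037 × 10²⁶) × (1.524 × 10⁶) / (7.774 × 10⁸)³
        = 1.764 × 10⁻⁴ m/s²

1.764 × 10⁻⁴ m/s²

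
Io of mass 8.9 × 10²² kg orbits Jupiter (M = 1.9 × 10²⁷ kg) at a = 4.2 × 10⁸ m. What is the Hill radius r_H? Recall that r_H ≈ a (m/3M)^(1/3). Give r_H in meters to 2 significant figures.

r_H ≈ a (m/3M)^(1/3)
    = (4.2 × 10⁸) × (8.9 × 10²² / (3 × 1.9 × 10²⁷))^(1/3)
    = 1.0 × 10⁷ m

1.0 × 10⁷ m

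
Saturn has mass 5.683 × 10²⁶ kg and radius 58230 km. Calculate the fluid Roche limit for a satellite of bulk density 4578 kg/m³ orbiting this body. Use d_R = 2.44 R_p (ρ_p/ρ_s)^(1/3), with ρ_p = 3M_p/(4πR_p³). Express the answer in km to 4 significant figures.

ρ_p = 3M_p/(4πR_p³) = 3 × (5.683 × 10²⁶) / (4π × (5.823 × 10⁷ m)³) = 687.1 kg/m³
d_R = 2.44 × 58230 km × (687.1/4578)^(1/3)
    = 75510 km

75510 km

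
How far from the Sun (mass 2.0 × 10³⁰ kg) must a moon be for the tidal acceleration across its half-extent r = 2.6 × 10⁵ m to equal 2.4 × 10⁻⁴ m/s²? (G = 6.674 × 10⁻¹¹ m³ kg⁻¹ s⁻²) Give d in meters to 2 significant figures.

2GMr/d³ = a_tidal  ⇒  d = (2GMr / a_tidal)^(1/3)
d = (2 × 6.674×10⁻¹¹ × (2.0 × 10³⁰) × (2.6 × 10⁵) / (2.4 × 10⁻⁴))^(1/3)
  = 6.6 × 10⁹ m

6.6 × 10⁹ m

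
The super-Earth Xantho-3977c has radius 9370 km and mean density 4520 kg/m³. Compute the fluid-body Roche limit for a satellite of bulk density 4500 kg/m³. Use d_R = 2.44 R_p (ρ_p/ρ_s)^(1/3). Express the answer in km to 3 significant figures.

d_R = 2.44 × 9370 km × (4520/4500)^(1/3)
    = 22900 km

22900 km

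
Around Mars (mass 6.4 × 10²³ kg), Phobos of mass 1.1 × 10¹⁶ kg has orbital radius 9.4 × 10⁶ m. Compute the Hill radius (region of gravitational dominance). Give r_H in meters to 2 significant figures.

r_H ≈ a (m/3M)^(1/3)
    = (9.4 × 10⁶) × (1.1 × 10¹⁶ / (3 × 6.4 × 10²³))^(1/3)
    = 1.7 × 10⁴ m

1.7 × 10⁴ m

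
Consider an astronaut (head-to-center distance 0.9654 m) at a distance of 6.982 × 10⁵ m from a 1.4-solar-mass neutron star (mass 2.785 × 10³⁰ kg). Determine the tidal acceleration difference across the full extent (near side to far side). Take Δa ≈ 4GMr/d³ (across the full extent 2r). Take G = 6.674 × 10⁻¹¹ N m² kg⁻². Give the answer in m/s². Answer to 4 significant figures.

2.109 × 10³ m/s²

Δa = 4GMr/d³
   = 4 × (6.674 × 10⁻¹¹) × (2.785 × 10³⁰) × (0.9654) / (6.982 × 10⁵)³
   = 2.109 × 10³ m/s²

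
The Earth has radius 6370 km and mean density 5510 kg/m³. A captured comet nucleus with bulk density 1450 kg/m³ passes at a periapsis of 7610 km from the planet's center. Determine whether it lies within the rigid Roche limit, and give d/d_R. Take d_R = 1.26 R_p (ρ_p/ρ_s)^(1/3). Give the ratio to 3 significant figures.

inside; d/d_R ≈ 0.608

d_R = 1.26 × (6370 km) × (5510/1450)^(1/3) = 12520 km
d/d_R = (7610) / (12520) = 0.608
Since d/d_R < 1, the body is inside the Roche limit.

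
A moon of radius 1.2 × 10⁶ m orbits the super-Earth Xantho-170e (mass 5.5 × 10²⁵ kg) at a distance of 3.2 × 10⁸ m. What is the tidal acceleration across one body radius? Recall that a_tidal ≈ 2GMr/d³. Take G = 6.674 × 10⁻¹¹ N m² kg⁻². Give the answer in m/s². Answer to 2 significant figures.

2.7 × 10⁻⁴ m/s²

The tidal stretch is the gradient of GM/d² times the body's extent r, hence the 1/d³ dependence.
a_tidal = 2GMr/d³
        = 2 × (6.674 × 10⁻¹¹) × (5.5 × 10²⁵) × (1.2 × 10⁶) / (3.2 × 10⁸)³
        = 2.7 × 10⁻⁴ m/s²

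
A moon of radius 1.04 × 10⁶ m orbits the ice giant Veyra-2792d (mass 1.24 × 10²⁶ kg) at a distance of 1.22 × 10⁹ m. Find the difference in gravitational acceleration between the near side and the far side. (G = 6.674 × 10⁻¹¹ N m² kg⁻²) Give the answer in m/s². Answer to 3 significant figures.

Δg = 4GMr/d³
   = 4 × (6.674 × 10⁻¹¹) × (1.24 × 10²⁶) × (1.04 × 10⁶) / (1.22 × 10⁹)³
   = 1.90 × 10⁻⁵ m/s²

1.90 × 10⁻⁵ m/s²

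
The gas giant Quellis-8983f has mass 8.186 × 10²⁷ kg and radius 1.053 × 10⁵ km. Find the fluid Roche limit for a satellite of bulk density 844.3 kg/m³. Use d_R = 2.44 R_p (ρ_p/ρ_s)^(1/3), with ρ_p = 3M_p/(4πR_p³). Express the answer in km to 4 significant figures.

ρ_p = 3M_p/(4πR_p³) = 3 × (8.186 × 10²⁷) / (4π × (1.053 × 10⁸ m)³) = 1674 kg/m³
d_R = 2.44 × 1.053 × 10⁵ km × (1674/844.3)^(1/3)
    = 3.228 × 10⁵ km

3.228 × 10⁵ km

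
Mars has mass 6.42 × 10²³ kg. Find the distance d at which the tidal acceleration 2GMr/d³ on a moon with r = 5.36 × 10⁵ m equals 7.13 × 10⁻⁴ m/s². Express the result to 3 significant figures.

4.01 × 10⁷ m

2GMr/d³ = a_tidal  ⇒  d = (2GMr / a_tidal)^(1/3)
d = (2 × 6.674×10⁻¹¹ × (6.42 × 10²³) × (5.36 × 10⁵) / (7.13 × 10⁻⁴))^(1/3)
  = 4.01 × 10⁷ m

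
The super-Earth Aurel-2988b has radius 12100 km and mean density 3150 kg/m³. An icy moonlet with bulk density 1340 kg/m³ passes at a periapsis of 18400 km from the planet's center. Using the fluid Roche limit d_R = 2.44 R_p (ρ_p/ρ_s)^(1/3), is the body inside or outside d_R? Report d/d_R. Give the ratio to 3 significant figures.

d_R = 2.44 × (12100 km) × (3150/1340)^(1/3) = 39260 km
d/d_R = (18400) / (39260) = 0.469
Since d/d_R < 1, the body is inside the Roche limit.

inside; d/d_R ≈ 0.469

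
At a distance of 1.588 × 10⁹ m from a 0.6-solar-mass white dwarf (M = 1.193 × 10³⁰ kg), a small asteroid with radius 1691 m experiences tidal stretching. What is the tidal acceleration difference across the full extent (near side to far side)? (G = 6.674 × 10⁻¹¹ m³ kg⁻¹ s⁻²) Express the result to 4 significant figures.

a_tidal = 4GMr/d³
        = 4 × (6.674 × 10⁻¹¹) × (1.193 × 10³⁰) × (1691) / (1.588 × 10⁹)³
        = 1.345 × 10⁻⁴ m/s²

1.345 × 10⁻⁴ m/s²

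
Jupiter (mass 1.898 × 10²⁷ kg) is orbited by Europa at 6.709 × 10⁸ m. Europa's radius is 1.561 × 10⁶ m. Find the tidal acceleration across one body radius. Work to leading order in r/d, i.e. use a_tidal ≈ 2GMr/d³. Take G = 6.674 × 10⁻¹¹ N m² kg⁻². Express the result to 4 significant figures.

1.310 × 10⁻³ m/s²

a_tidal = 2GMr/d³
        = 2 × (6.674 × 10⁻¹¹) × (1.898 × 10²⁷) × (1.561 × 10⁶) / (6.709 × 10⁸)³
        = 1.310 × 10⁻³ m/s²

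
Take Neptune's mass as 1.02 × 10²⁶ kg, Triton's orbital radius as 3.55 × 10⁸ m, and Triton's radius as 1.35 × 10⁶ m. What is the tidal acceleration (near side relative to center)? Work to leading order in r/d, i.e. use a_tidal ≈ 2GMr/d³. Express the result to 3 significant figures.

4.11 × 10⁻⁴ m/s²

Δg = 2GMr/d³
   = 2 × (6.674 × 10⁻¹¹) × (1.02 × 10²⁶) × (1.35 × 10⁶) / (3.55 × 10⁸)³
   = 4.11 × 10⁻⁴ m/s²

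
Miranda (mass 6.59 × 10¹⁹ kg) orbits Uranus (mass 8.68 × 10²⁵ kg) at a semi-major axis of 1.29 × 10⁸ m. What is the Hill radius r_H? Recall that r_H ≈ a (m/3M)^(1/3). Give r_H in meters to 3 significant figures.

r_H ≈ a (m/3M)^(1/3)
    = (1.29 × 10⁸) × (6.59 × 10¹⁹ / (3 × 8.68 × 10²⁵))^(1/3)
    = 8.16 × 10⁵ m

8.16 × 10⁵ m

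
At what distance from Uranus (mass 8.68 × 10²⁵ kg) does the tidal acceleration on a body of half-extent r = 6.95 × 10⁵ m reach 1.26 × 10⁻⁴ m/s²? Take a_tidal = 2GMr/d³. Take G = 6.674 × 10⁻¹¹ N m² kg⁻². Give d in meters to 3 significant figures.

2GMr/d³ = a_tidal  ⇒  d = (2GMr / a_tidal)^(1/3)
d = (2 × 6.674×10⁻¹¹ × (8.68 × 10²⁵) × (6.95 × 10⁵) / (1.26 × 10⁻⁴))^(1/3)
  = 4.00 × 10⁸ m

4.00 × 10⁸ m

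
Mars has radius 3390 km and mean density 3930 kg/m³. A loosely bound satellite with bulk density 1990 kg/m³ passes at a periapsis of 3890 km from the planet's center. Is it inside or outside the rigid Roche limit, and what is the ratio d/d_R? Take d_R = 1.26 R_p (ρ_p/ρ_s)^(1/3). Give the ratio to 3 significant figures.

d_R = 1.26 × (3390 km) × (3930/1990)^(1/3) = 5359 km
d/d_R = (3890) / (5359) = 0.726
Since d/d_R < 1, the body is inside the Roche limit.

inside; d/d_R ≈ 0.726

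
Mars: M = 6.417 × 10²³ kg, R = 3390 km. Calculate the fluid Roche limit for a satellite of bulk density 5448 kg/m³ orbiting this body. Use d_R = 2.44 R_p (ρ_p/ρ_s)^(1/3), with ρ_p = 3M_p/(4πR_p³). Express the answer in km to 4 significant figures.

ρ_p = 3M_p/(4πR_p³) = 3 × (6.417 × 10²³) / (4π × (3.390 × 10⁶ m)³) = 3932 kg/m³
d_R = 2.44 × 3390 km × (3932/5448)^(1/3)
    = 7420 km

7420 km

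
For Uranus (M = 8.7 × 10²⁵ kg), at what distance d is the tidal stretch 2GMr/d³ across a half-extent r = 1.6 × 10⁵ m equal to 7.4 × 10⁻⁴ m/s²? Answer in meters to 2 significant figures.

2GMr/d³ = a_tidal  ⇒  d = (2GMr / a_tidal)^(1/3)
d = (2 × 6.674×10⁻¹¹ × (8.7 × 10²⁵) × (1.6 × 10⁵) / (7.4 × 10⁻⁴))^(1/3)
  = 1.4 × 10⁸ m

1.4 × 10⁸ m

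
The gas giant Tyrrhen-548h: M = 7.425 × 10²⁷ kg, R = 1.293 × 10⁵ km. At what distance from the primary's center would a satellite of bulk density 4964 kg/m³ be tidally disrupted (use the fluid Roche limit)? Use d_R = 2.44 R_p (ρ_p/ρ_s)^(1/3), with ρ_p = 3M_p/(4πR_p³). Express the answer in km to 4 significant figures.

ρ_p = 3M_p/(4πR_p³) = 3 × (7.425 × 10²⁷) / (4π × (1.293 × 10⁸ m)³) = 820.0 kg/m³
d_R = 2.44 × 1.293 × 10⁵ km × (820.0/4964)^(1/3)
    = 1.731 × 10⁵ km

1.731 × 10⁵ km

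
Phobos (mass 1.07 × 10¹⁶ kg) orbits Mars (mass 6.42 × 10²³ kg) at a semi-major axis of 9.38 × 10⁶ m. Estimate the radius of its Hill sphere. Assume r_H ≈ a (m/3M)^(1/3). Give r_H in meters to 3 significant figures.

1.66 × 10⁴ m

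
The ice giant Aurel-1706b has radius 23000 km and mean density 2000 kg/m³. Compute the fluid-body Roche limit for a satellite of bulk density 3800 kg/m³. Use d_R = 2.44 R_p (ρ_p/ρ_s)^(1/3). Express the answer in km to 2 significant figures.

d_R = 2.44 × 23000 km × (2000/3800)^(1/3)
    = 45000 km

45000 km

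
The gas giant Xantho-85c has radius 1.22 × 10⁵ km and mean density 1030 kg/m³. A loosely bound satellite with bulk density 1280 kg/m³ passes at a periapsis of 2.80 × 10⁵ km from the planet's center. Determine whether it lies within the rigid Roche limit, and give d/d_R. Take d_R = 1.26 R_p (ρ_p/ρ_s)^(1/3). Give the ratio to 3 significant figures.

outside; d/d_R ≈ 1.96

d_R = 1.26 × (1.22 × 10⁵ km) × (1030/1280)^(1/3) = 1.430 × 10⁵ km
d/d_R = (2.80 × 10⁵) / (1.430 × 10⁵) = 1.96
Since d/d_R > 1, the body is outside the Roche limit.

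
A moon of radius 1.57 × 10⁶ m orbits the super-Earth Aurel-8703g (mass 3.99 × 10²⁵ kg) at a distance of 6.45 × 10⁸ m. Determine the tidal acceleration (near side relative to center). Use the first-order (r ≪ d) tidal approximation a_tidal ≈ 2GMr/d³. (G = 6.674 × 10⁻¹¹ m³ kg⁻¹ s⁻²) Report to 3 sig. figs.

3.12 × 10⁻⁵ m/s²

Differencing GM/(d−r)² and GM/d² to first order in r/d gives 2GMr/d³.
a_tidal = 2GMr/d³
        = 2 × (6.674 × 10⁻¹¹) × (3.99 × 10²⁵) × (1.57 × 10⁶) / (6.45 × 10⁸)³
        = 3.12 × 10⁻⁵ m/s²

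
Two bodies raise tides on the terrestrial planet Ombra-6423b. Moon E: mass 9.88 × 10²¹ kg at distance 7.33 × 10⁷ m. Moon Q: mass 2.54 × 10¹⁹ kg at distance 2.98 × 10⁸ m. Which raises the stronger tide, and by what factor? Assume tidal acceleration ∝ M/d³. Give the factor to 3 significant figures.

Moon E, by a factor of ≈ 26100

Tidal acceleration ∝ M/d³, so compare M/d³ for each.
Moon E: (9.88 × 10²¹) / (7.33 × 10⁷)³ = 2.509 × 10⁻²
Moon Q: (2.54 × 10¹⁹) / (2.98 × 10⁸)³ = 9.598 × 10⁻⁷
Ratio (larger/smaller) = 26100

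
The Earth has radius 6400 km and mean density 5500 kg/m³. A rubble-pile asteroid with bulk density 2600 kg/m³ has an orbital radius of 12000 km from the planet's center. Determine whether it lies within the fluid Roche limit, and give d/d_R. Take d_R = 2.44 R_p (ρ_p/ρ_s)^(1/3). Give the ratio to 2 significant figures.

inside; d/d_R ≈ 0.60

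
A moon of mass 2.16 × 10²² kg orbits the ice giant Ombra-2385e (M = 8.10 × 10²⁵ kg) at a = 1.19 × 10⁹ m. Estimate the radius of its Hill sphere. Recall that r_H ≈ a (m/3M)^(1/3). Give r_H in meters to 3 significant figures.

5.31 × 10⁷ m

r_H ≈ a (m/3M)^(1/3)
    = (1.19 × 10⁹) × (2.16 × 10²² / (3 × 8.10 × 10²⁵))^(1/3)
    = 5.31 × 10⁷ m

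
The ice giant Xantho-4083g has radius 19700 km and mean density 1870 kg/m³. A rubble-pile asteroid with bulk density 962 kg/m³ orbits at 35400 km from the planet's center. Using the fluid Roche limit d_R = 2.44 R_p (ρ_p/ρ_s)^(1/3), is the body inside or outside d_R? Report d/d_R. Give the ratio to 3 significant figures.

inside; d/d_R ≈ 0.590

d_R = 2.44 × (19700 km) × (1870/962)^(1/3) = 59990 km
d/d_R = (35400) / (59990) = 0.590
Since d/d_R < 1, the body is inside the Roche limit.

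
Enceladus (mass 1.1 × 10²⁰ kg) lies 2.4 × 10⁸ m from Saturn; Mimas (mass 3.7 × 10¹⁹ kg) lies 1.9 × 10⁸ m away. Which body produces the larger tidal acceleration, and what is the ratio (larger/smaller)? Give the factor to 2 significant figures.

Enceladus, by a factor of ≈ 1.5

The tide-raising term goes as M/d³ (the gradient of a 1/d² field).
Enceladus: (1.1 × 10²⁰) / (2.4 × 10⁸)³ = 7.957 × 10⁻⁶
Mimas: (3.7 × 10¹⁹) / (1.9 × 10⁸)³ = 5.394 × 10⁻⁶
Ratio (larger/smaller) = 1.5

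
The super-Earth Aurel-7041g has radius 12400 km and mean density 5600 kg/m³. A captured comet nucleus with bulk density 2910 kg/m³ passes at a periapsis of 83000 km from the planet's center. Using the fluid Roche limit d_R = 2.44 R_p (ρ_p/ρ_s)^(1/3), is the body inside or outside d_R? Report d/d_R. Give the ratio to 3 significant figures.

outside; d/d_R ≈ 2.21

d_R = 2.44 × (12400 km) × (5600/2910)^(1/3) = 37630 km
d/d_R = (83000) / (37630) = 2.21
Since d/d_R > 1, the body is outside the Roche limit.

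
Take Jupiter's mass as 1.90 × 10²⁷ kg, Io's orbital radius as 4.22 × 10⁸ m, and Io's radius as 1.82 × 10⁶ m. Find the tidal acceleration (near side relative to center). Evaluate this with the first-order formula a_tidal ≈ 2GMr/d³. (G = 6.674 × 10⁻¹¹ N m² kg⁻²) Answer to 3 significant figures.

6.14 × 10⁻³ m/s²

Δa = 2GMr/d³
   = 2 × (6.674 × 10⁻¹¹) × (1.90 × 10²⁷) × (1.82 × 10⁶) / (4.22 × 10⁸)³
   = 6.14 × 10⁻³ m/s²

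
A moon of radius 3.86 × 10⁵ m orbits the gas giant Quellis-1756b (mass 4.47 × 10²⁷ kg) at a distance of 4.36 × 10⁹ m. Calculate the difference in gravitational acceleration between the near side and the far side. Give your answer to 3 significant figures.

Δg = 4GMr/d³
   = 4 × (6.674 × 10⁻¹¹) × (4.47 × 10²⁷) × (3.86 × 10⁵) / (4.36 × 10⁹)³
   = 5.56 × 10⁻⁶ m/s²

5.56 × 10⁻⁶ m/s²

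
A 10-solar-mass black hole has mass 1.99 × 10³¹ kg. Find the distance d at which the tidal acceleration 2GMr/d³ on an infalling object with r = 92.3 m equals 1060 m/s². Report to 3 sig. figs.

2GMr/d³ = a_tidal  ⇒  d = (2GMr / a_tidal)^(1/3)
d = (2 × 6.674×10⁻¹¹ × (1.99 × 10³¹) × (92.3) / (1060))^(1/3)
  = 6.14 × 10⁶ m

6.14 × 10⁶ m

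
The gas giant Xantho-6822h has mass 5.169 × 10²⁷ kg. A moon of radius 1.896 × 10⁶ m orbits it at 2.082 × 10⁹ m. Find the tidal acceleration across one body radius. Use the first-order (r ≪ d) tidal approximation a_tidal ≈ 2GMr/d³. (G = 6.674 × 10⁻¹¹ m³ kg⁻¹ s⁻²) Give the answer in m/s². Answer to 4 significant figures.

1.450 × 10⁻⁴ m/s²

Δa = 2GMr/d³
   = 2 × (6.674 × 10⁻¹¹) × (5.169 × 10²⁷) × (1.896 × 10⁶) / (2.082 × 10⁹)³
   = 1.450 × 10⁻⁴ m/s²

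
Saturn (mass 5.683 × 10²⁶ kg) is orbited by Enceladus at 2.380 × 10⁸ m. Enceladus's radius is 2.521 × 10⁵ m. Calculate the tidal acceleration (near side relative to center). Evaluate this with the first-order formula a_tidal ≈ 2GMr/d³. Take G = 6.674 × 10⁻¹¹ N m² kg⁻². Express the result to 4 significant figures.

Since r ≪ d, expand the inverse-square field across one radius to get the leading 2GMr/d³ term.
a_tidal = 2GMr/d³
        = 2 × (6.674 × 10⁻¹¹) × (5.683 × 10²⁶) × (2.521 × 10⁵) / (2.380 × 10⁸)³
        = 1.419 × 10⁻³ m/s²

1.419 × 10⁻³ m/s²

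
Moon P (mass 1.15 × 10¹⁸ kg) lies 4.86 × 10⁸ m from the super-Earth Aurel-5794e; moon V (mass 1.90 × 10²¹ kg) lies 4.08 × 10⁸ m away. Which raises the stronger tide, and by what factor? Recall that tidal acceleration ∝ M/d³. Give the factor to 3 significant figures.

Moon V, by a factor of ≈ 2790

Tidal stretch scales as M/d³; compute that for each body.
Moon P: (1.15 × 10¹⁸) / (4.86 × 10⁸)³ = 1.002 × 10⁻⁸
Moon V: (1.90 × 10²¹) / (4.08 × 10⁸)³ = 2.798 × 10⁻⁵
Ratio (larger/smaller) = 2790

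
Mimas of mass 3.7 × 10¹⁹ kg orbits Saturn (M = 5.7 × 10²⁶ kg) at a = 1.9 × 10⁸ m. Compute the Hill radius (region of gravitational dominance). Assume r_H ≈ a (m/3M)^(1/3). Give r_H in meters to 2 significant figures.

r_H ≈ a (m/3M)^(1/3)
    = (1.9 × 10⁸) × (3.7 × 10¹⁹ / (3 × 5.7 × 10²⁶))^(1/3)
    = 5.3 × 10⁵ m

5.3 × 10⁵ m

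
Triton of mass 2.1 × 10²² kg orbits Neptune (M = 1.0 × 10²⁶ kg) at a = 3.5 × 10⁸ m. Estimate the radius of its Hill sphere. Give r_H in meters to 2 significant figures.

1.4 × 10⁷ m

r_H ≈ a (m/3M)^(1/3)
    = (3.5 × 10⁸) × (2.1 × 10²² / (3 × 1.0 × 10²⁶))^(1/3)
    = 1.4 × 10⁷ m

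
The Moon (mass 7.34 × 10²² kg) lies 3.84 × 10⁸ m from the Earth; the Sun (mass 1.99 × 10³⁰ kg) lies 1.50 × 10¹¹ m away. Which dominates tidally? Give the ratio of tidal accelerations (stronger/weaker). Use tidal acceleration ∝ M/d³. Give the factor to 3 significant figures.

Tidal stretch scales as M/d³; compute that for each body.
The Moon: (7.34 × 10²²) / (3.84 × 10⁸)³ = 1.296 × 10⁻³
The Sun: (1.99 × 10³⁰) / (1.50 × 10¹¹)³ = 5.896 × 10⁻⁴
Ratio (larger/smaller) = 2.20

The Moon, by a factor of ≈ 2.20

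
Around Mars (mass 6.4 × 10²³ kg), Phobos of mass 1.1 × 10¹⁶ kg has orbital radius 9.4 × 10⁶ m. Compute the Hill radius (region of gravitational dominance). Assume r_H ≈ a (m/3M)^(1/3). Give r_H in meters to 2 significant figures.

1.7 × 10⁴ m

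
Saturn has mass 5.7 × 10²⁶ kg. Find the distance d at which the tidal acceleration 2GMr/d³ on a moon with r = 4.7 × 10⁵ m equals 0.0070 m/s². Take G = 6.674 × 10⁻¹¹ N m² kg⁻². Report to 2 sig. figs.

1.7 × 10⁸ m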